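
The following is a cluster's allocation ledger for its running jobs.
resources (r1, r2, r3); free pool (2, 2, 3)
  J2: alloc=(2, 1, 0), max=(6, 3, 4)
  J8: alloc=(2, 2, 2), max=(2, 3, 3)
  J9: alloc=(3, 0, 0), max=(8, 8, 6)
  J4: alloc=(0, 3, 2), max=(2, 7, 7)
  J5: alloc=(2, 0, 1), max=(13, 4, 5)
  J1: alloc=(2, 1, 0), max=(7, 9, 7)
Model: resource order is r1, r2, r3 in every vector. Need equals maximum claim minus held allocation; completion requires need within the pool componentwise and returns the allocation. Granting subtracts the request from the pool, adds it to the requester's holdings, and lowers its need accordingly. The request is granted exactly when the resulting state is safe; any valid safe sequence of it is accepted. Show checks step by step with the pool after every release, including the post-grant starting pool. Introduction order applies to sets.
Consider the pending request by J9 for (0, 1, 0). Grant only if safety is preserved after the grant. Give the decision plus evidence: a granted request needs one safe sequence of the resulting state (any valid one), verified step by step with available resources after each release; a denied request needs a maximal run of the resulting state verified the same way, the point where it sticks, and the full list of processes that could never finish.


GRANT — the state after the grant stays safe, e.g. via J8, J2, J4, J9, J1, J5.
Key observation: (2, 1, 3) free after granting still covers J8 first, and each release covers the next.
Check on the post-grant state, step by step:
  pool = (2, 1, 3)
  J8 needs (0, 1, 1) <= (2, 1, 3) -> finishes; pool += (2, 2, 2) = (4, 3, 5)
  J2 needs (4, 2, 4) <= (4, 3, 5) -> finishes; pool += (2, 1, 0) = (6, 4, 5)
  J4 needs (2, 4, 5) <= (6, 4, 5) -> finishes; pool += (0, 3, 2) = (6, 7, 7)
  J9 needs (5, 7, 6) <= (6, 7, 7) -> finishes; pool += (3, 1, 0) = (9, 8, 7)
  J1 needs (5, 8, 7) <= (9, 8, 7) -> finishes; pool += (2, 1, 0) = (11, 9, 7)
  J5 needs (11, 4, 4) <= (11, 9, 7) -> finishes; pool += (2, 0, 1) = (13, 9, 8)


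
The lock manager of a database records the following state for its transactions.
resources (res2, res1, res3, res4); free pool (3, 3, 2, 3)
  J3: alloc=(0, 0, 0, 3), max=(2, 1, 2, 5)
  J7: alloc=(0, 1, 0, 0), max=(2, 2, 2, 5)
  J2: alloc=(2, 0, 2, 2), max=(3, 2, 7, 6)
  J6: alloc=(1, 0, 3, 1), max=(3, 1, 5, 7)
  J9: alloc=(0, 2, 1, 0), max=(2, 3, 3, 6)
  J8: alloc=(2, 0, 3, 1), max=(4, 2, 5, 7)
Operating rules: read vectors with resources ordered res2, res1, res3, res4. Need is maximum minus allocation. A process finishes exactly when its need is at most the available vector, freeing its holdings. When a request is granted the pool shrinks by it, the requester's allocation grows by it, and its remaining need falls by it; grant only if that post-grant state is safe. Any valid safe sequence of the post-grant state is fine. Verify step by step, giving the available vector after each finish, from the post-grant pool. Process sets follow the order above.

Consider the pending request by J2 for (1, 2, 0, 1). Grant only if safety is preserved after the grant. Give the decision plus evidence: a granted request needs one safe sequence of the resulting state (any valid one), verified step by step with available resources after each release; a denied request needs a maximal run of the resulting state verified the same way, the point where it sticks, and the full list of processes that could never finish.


DENY. Granting would leave the state unsafe.
Key observation: after J3, J7 the pool peaks at (2, 2, 2, 5), and each blocked process is short somewhere: J2 on res3; J6 on res4; J9 on res4; J8 on res4.
After a pretend grant, a maximal execution: J3, J7 — then nothing else fits. Check, step by step:
  pool = (2, 1, 2, 2)
  J3: need (2, 1, 2, 2) fits (2, 1, 2, 2); releases (0, 0, 0, 3), pool now (2, 1, 2, 5)
  J7: need (2, 1, 2, 5) fits (2, 1, 2, 5); releases (0, 1, 0, 0), pool now (2, 2, 2, 5)
  J2 still needs (0, 0, 5, 3) but only (2, 2, 2, 5) is free — short on res3
  J6 still needs (2, 1, 2, 6) but only (2, 2, 2, 5) is free — short on res4
  J9 still needs (2, 1, 2, 6) but only (2, 2, 2, 5) is free — short on res4
  J8 still needs (2, 2, 2, 6) but only (2, 2, 2, 5) is free — short on res4
Had the request been granted, J2, J6, J9 and J8 could never finish.


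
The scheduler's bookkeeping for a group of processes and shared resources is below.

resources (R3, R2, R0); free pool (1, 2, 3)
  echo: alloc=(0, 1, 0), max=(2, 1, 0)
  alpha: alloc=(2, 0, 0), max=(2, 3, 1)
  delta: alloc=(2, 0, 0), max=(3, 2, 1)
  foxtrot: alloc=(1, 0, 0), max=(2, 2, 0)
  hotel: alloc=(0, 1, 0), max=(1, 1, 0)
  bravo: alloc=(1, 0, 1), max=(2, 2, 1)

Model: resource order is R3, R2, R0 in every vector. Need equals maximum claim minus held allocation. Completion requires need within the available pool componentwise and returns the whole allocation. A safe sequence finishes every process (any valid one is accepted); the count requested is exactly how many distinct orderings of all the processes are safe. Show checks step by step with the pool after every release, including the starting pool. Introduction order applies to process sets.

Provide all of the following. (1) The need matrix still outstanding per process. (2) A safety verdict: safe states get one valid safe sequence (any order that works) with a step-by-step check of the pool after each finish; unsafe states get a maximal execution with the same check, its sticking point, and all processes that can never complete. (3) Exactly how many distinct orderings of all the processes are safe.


(1) Need matrix, components ordered R3, R2, R0:
  echo: (2, 0, 0)
  alpha: (0, 3, 1)
  delta: (1, 2, 1)
  foxtrot: (1, 2, 0)
  hotel: (1, 0, 0)
  bravo: (1, 2, 0)
(2) SAFE, for example via the order bravo, delta, foxtrot, hotel, echo, alpha.
Key observation: bravo marks the first exact bind of the order: its need (1, 2, 0) fits the free (1, 2, 3) with zero slack on a requested resource.
Step-by-step check:
  pool = (1, 2, 3)
  bravo: need (1, 2, 0) fits (1, 2, 3); releases (1, 0, 1), pool now (2, 2, 4)
  delta: need (1, 2, 1) fits (2, 2, 4); releases (2, 0, 0), pool now (4, 2, 4)
  foxtrot: need (1, 2, 0) fits (4, 2, 4); releases (1, 0, 0), pool now (5, 2, 4)
  hotel: need (1, 0, 0) fits (5, 2, 4); releases (0, 1, 0), pool now (5, 3, 4)
  echo: need (2, 0, 0) fits (5, 3, 4); releases (0, 1, 0), pool now (5, 4, 4)
  alpha: need (0, 3, 1) fits (5, 4, 4); releases (2, 0, 0), pool now (7, 4, 4)
(3) The exact count: 336 of the possible complete orderings are safe sequences.


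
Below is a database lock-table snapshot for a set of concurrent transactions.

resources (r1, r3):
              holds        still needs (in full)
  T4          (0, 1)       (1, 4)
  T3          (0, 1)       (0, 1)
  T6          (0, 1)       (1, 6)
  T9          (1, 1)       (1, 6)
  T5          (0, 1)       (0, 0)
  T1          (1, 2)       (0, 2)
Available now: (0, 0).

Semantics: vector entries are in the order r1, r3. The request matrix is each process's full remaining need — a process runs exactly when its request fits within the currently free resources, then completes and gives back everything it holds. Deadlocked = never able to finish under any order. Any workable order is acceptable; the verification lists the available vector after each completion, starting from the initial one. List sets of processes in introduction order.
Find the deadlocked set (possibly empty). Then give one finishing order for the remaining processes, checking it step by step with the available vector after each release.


The deadlocked set is T6 and T9.
Key observation: the pool after T5, T3, T1, T4 is (1, 5); every surviving request exceeds it in r3, so progress ends there.
One completion order for the rest: T5, T3, T1, T4. Verifying each step:
  pool = (0, 0)
  T5 needs (0, 0) <= (0, 0) -> finishes; pool += (0, 1) = (0, 1)
  T3 needs (0, 1) <= (0, 1) -> finishes; pool += (0, 1) = (0, 2)
  T1 needs (0, 2) <= (0, 2) -> finishes; pool += (1, 2) = (1, 4)
  T4 needs (1, 4) <= (1, 4) -> finishes; pool += (0, 1) = (1, 5)
The stuck group stays short no matter what:
  T6 still needs (1, 6) but only (1, 5) is free — short on r3
  T9 still needs (1, 6) but only (1, 5) is free — short on r3


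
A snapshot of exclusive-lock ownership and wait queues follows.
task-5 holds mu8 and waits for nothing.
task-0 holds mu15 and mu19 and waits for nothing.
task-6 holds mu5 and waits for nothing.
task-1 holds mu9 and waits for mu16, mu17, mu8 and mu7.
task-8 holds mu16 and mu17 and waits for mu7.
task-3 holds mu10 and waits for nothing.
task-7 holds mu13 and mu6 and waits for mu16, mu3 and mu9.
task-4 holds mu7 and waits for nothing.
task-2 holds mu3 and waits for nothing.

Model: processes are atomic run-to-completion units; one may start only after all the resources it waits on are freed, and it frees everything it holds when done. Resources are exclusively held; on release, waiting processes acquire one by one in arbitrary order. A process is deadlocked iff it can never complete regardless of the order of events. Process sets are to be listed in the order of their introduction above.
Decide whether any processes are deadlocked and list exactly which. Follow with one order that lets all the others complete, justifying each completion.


The deadlocked set is empty.
Key observation: no waiting chain loops back on itself — every chain ends at a process that waits on nothing, so everyone eventually runs.
One completion order for the rest: task-4, task-0, task-3, task-6, task-8, task-5, task-1, task-2, task-7.
Check, step by step:
  task-4: no waits; runs immediately, freeing mu7
  task-0: no waits; runs immediately, freeing mu15 and mu19
  task-3: no waits; runs immediately, freeing mu10
  task-6: no waits; runs immediately, freeing mu5
  task-8 waits on mu7 — all released -> runs and releases mu16 and mu17
  task-5: no waits; runs immediately, freeing mu8
  task-1 waits on mu16, mu17, mu8 and mu7 — all released -> runs and releases mu9
  task-2: no waits; runs immediately, freeing mu3
  task-7 waits on mu16, mu3 and mu9 — all released -> runs and releases mu13 and mu6


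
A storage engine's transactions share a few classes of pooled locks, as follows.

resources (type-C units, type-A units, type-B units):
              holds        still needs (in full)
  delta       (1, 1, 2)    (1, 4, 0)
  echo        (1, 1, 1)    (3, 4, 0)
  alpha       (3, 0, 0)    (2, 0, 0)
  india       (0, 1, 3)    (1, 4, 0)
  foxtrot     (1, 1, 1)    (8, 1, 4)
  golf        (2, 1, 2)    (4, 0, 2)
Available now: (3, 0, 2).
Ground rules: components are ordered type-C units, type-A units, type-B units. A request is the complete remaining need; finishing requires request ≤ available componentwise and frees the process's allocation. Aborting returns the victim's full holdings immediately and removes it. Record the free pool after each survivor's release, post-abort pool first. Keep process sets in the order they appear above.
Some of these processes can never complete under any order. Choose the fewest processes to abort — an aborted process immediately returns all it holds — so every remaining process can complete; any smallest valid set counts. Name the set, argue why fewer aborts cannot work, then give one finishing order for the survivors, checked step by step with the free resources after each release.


Abort echo and india.
Key observation: the returned (1, 2, 4) from echo and india is what brings delta — unrunnable before, under any order — into play at step 4.
Why nothing smaller works — every single abort fails: delta alone leaves echo blocked (short on type-A units); echo alone leaves delta blocked (short on type-A units); alpha alone leaves delta blocked (short on type-A units); india alone leaves delta blocked (short on type-A units); foxtrot alone leaves delta blocked (short on type-A units); golf alone leaves delta blocked (short on type-A units).
One survivor order: alpha, golf, foxtrot, delta. Walking it through (post-abort pool first):
  pool = (4, 2, 6)
  run alpha (needs (2, 0, 0), free (4, 2, 6)); after release of (3, 0, 0) the pool is (7, 2, 6)
  run golf (needs (4, 0, 2), free (7, 2, 6)); after release of (2, 1, 2) the pool is (9, 3, 8)
  run foxtrot (needs (8, 1, 4), free (9, 3, 8)); after release of (1, 1, 1) the pool is (10, 4, 9)
  run delta (needs (1, 4, 0), free (10, 4, 9)); after release of (1, 1, 2) the pool is (11, 5, 11)


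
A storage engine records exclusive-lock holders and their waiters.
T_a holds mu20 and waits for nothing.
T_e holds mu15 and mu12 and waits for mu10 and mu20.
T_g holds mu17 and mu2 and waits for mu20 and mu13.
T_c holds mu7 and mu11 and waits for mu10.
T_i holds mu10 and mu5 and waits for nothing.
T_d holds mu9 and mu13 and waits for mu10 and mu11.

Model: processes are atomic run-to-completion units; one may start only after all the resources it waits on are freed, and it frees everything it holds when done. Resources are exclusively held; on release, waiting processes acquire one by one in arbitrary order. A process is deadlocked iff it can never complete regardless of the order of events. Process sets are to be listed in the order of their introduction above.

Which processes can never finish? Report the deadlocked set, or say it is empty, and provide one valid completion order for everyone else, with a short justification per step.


Nothing here is deadlocked.
Key observation: the wait graph is acyclic; completion cascades from the unblocked processes through everyone else.
One completion order for the rest: T_i, T_c, T_d, T_a, T_g, T_e.
Walking it through:
  run T_i (it waits on nothing); releases mu10 and mu5
  run T_c (all its waits — mu10 — are resolved); releases mu7 and mu11
  run T_d (all its waits — mu10 and mu11 — are resolved); releases mu9 and mu13
  run T_a (it waits on nothing); releases mu20
  run T_g (all its waits — mu20 and mu13 — are resolved); releases mu17 and mu2
  run T_e (all its waits — mu10 and mu20 — are resolved); releases mu15 and mu12


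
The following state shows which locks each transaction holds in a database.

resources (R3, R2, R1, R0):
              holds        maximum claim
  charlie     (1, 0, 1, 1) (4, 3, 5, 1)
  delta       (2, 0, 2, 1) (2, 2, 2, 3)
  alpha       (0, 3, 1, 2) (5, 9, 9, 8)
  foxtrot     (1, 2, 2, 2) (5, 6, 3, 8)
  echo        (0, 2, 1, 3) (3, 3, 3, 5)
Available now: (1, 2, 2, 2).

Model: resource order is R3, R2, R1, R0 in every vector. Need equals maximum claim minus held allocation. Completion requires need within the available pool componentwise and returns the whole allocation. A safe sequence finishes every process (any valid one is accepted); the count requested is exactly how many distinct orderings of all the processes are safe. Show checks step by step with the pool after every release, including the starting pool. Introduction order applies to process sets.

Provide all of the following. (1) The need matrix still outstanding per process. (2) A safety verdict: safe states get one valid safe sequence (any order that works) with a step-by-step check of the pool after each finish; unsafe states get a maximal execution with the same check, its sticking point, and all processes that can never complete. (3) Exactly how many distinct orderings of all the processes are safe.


(1) Remaining need (order R3, R2, R1, R0):
  charlie: (3, 3, 4, 0)
  delta: (0, 2, 0, 2)
  alpha: (5, 6, 8, 6)
  foxtrot: (4, 4, 1, 6)
  echo: (3, 1, 2, 2)
(2) SAFE, for example via the order delta, echo, charlie, foxtrot, alpha.
Key observation: delta marks the first exact bind of the order: its need (0, 2, 0, 2) fits the free (1, 2, 2, 2) with zero slack on a requested resource.
Step-by-step check:
  pool = (1, 2, 2, 2)
  delta needs (0, 2, 0, 2) <= (1, 2, 2, 2) -> finishes; pool += (2, 0, 2, 1) = (3, 2, 4, 3)
  echo needs (3, 1, 2, 2) <= (3, 2, 4, 3) -> finishes; pool += (0, 2, 1, 3) = (3, 4, 5, 6)
  charlie needs (3, 3, 4, 0) <= (3, 4, 5, 6) -> finishes; pool += (1, 0, 1, 1) = (4, 4, 6, 7)
  foxtrot needs (4, 4, 1, 6) <= (4, 4, 6, 7) -> finishes; pool += (1, 2, 2, 2) = (5, 6, 8, 9)
  alpha needs (5, 6, 8, 6) <= (5, 6, 8, 9) -> finishes; pool += (0, 3, 1, 2) = (5, 9, 9, 11)
(3) The exact count: 1 of the possible complete orderings is a safe sequence.


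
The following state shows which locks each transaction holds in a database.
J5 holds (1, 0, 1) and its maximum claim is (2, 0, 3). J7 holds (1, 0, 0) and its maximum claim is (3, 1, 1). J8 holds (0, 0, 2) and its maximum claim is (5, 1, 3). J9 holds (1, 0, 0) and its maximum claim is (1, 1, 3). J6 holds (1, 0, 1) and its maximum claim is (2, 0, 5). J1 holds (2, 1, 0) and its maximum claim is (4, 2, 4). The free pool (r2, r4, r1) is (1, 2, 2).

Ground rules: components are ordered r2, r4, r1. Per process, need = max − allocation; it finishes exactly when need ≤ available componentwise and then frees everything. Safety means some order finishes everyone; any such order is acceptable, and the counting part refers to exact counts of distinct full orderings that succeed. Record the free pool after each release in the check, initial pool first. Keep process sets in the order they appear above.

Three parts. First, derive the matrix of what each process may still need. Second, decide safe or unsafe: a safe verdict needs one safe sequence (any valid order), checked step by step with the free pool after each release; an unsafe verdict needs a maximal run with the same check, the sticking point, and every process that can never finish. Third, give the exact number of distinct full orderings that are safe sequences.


(1) Remaining need (order r2, r4, r1):
  J5: (1, 0, 2)
  J7: (2, 1, 1)
  J8: (5, 1, 1)
  J9: (0, 1, 3)
  J6: (1, 0, 4)
  J1: (2, 1, 4)
(2) UNSAFE.
Key observation: after J5, J9, J7 the pool peaks at (4, 2, 3), and each blocked process is short somewhere: J8 on r2; J6 on r1; J1 on r1.
Going as far as possible: J5, J9, J7; after that, nothing fits. Verifying each step:
  pool = (1, 2, 2)
  J5 needs (1, 0, 2) <= (1, 2, 2) -> finishes; pool += (1, 0, 1) = (2, 2, 3)
  J9 needs (0, 1, 3) <= (2, 2, 3) -> finishes; pool += (1, 0, 0) = (3, 2, 3)
  J7 needs (2, 1, 1) <= (3, 2, 3) -> finishes; pool += (1, 0, 0) = (4, 2, 3)
  J8 cannot run: need (5, 1, 1) vs free (4, 2, 3) (insufficient r2)
  J6 cannot run: need (1, 0, 4) vs free (4, 2, 3) (insufficient r1)
  J1 cannot run: need (2, 1, 4) vs free (4, 2, 3) (insufficient r1)
Processes that can never finish: J8, J6 and J1.
(3) The exact count: 0 of the possible complete orderings are safe sequences.


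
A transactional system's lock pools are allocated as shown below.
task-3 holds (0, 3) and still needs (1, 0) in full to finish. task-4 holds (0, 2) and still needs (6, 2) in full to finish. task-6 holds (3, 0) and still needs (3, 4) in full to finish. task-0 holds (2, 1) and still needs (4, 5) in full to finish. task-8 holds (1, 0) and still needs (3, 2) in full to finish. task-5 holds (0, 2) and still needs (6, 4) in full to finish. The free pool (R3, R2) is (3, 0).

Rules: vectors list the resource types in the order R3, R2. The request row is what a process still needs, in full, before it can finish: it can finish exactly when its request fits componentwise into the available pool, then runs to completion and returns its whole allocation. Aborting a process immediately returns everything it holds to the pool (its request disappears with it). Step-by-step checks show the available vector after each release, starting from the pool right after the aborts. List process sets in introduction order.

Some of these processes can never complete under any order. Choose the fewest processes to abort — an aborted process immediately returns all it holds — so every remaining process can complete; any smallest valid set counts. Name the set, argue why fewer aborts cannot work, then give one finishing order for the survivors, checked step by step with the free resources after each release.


The answer: abort task-0.
Key observation: before aborting task-0, task-5 was permanently blocked — no order could ever run it; afterwards it completes at step 3.
Minimality: the empty abort set fails — the state is deadlocked as it stands.
The survivors complete as task-3, task-8, task-5, task-4, task-6. Walking it through (starting from the post-abort pool):
  pool = (5, 1)
  run task-3 (needs (1, 0), free (5, 1)); after release of (0, 3) the pool is (5, 4)
  run task-8 (needs (3, 2), free (5, 4)); after release of (1, 0) the pool is (6, 4)
  run task-5 (needs (6, 4), free (6, 4)); after release of (0, 2) the pool is (6, 6)
  run task-4 (needs (6, 2), free (6, 6)); after release of (0, 2) the pool is (6, 8)
  run task-6 (needs (3, 4), free (6, 8)); after release of (3, 0) the pool is (9, 8)


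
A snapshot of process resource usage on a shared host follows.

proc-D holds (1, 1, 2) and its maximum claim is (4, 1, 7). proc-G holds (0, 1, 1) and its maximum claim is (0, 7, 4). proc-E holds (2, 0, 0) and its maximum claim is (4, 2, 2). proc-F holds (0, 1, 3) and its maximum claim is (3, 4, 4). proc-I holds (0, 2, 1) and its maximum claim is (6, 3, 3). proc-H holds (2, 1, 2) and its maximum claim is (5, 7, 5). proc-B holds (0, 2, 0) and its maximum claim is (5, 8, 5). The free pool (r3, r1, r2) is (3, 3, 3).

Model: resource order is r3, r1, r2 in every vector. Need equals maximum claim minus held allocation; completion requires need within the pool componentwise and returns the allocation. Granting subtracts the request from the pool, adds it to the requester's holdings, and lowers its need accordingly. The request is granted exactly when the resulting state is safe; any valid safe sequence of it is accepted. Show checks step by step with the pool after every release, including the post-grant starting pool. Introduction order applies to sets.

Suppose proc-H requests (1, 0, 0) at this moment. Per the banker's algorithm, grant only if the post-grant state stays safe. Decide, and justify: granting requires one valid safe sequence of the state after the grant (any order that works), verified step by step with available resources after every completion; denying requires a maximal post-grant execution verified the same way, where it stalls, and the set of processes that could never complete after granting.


DENY: after the grant no complete ordering would exist.
Key observation: after proc-E, proc-F, proc-D the pool peaks at (5, 5, 8), and each blocked process is short somewhere: proc-G on r1; proc-I on r3; proc-H on r1; proc-B on r1.
On the post-grant state, proc-E, proc-F, proc-D is a maximal run — nothing extends it. Walking it through:
  pool = (2, 3, 3)
  run proc-E (needs (2, 2, 2), free (2, 3, 3)); after release of (2, 0, 0) the pool is (4, 3, 3)
  run proc-F (needs (3, 3, 1), free (4, 3, 3)); after release of (0, 1, 3) the pool is (4, 4, 6)
  run proc-D (needs (3, 0, 5), free (4, 4, 6)); after release of (1, 1, 2) the pool is (5, 5, 8)
  proc-G cannot run: need (0, 6, 3) vs free (5, 5, 8) (insufficient r1)
  proc-I cannot run: need (6, 1, 2) vs free (5, 5, 8) (insufficient r3)
  proc-H cannot run: need (2, 6, 3) vs free (5, 5, 8) (insufficient r1)
  proc-B cannot run: need (5, 6, 5) vs free (5, 5, 8) (insufficient r1)
Processes that could never finish after the grant: proc-G, proc-I, proc-H and proc-B.


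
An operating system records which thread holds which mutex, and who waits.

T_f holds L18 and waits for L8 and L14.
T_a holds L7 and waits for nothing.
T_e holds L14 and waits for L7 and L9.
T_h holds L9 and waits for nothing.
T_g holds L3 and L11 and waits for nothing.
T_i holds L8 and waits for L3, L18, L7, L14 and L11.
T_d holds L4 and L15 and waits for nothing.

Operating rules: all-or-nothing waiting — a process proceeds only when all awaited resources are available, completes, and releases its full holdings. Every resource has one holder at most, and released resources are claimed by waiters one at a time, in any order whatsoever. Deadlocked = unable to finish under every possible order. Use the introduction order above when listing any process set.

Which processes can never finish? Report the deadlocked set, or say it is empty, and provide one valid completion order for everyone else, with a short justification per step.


The deadlocked set is T_f and T_i.
Key observation: along T_f -> T_i -> T_f, each member waits on what the next one holds — a deadlock; no other process is dragged down with it.
A valid finishing order for the others: T_a, T_h, T_g, T_e, T_d.
Check, step by step:
  T_a waits on nothing -> runs at once and releases L7
  T_h waits on nothing -> runs at once and releases L9
  T_g waits on nothing -> runs at once and releases L3 and L11
  T_e: everything it awaited (L7 and L9) is free; runs, freeing L14
  T_d waits on nothing -> runs at once and releases L4 and L15


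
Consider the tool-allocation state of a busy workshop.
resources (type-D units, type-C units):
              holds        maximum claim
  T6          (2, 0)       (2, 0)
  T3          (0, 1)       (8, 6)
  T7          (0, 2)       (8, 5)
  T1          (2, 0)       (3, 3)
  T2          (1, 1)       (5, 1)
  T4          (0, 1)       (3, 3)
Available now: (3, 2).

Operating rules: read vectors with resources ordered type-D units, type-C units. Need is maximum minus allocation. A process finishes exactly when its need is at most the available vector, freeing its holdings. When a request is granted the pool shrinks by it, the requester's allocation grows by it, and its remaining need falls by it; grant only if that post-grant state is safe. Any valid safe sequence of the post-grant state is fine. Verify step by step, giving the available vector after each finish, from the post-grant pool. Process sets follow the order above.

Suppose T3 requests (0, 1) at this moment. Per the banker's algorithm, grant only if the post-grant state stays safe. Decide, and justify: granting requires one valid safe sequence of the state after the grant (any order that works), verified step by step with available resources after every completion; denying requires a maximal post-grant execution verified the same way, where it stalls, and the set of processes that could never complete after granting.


GRANT — the state after the grant stays safe, e.g. via T6, T2, T4, T1, T7, T3.
Key observation: granting shrinks the pool to (3, 1), yet T6 still fits and the chain goes through.
Step-by-step check of the post-grant state:
  pool = (3, 1)
  T6: need (0, 0) fits (3, 1); releases (2, 0), pool now (5, 1)
  T2: need (4, 0) fits (5, 1); releases (1, 1), pool now (6, 2)
  T4: need (3, 2) fits (6, 2); releases (0, 1), pool now (6, 3)
  T1: need (1, 3) fits (6, 3); releases (2, 0), pool now (8, 3)
  T7: need (8, 3) fits (8, 3); releases (0, 2), pool now (8, 5)
  T3: need (8, 4) fits (8, 5); releases (0, 2), pool now (8, 7)


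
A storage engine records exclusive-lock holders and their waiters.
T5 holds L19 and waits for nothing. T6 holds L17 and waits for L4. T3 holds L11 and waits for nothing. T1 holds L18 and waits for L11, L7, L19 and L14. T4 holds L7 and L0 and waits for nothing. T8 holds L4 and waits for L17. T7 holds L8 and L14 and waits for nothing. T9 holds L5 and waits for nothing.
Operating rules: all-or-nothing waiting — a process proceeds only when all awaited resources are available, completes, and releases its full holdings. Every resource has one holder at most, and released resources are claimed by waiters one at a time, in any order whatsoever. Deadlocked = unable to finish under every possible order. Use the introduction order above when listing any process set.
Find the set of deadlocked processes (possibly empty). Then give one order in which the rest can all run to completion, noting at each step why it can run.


The deadlocked set is T6 and T8.
Key observation: the cycle T6 -> T8 -> T6 can never break — each member waits on the next; no other process is dragged down with it.
The rest can finish in the order T5, T7, T9, T4, T3, T1.
Check, step by step:
  T5 waits on nothing -> runs at once and releases L19
  T7 waits on nothing -> runs at once and releases L8 and L14
  T9 waits on nothing -> runs at once and releases L5
  T4 waits on nothing -> runs at once and releases L7 and L0
  T3 waits on nothing -> runs at once and releases L11
  T1: everything it awaited (L11, L7, L19 and L14) is free; runs, freeing L18


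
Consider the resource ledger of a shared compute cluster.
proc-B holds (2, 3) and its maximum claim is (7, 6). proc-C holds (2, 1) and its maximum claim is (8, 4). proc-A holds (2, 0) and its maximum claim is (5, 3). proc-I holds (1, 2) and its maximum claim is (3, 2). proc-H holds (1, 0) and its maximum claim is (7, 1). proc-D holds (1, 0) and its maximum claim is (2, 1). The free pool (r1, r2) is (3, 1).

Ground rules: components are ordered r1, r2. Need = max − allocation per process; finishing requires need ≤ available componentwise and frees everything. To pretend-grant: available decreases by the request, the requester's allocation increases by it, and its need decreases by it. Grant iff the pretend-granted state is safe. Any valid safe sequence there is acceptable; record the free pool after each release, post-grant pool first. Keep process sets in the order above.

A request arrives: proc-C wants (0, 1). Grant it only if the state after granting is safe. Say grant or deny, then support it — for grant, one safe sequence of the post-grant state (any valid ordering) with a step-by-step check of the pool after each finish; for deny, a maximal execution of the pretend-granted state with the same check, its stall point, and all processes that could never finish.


DENY: after the grant no complete ordering would exist.
Key observation: after proc-I, proc-D the pool peaks at (5, 2), and each blocked process is short somewhere: proc-B on r2; proc-C on r1; proc-A on r2; proc-H on r1.
Pretend the grant happened; the run proc-I, proc-D goes as far as possible. Step-by-step check:
  pool = (3, 0)
  run proc-I (needs (2, 0), free (3, 0)); after release of (1, 2) the pool is (4, 2)
  run proc-D (needs (1, 1), free (4, 2)); after release of (1, 0) the pool is (5, 2)
  proc-B still needs (5, 3) but only (5, 2) is free — short on r2
  proc-C still needs (6, 2) but only (5, 2) is free — short on r1
  proc-A still needs (3, 3) but only (5, 2) is free — short on r2
  proc-H still needs (6, 1) but only (5, 2) is free — short on r1
Processes that could never finish after the grant: proc-B, proc-C, proc-A and proc-H.


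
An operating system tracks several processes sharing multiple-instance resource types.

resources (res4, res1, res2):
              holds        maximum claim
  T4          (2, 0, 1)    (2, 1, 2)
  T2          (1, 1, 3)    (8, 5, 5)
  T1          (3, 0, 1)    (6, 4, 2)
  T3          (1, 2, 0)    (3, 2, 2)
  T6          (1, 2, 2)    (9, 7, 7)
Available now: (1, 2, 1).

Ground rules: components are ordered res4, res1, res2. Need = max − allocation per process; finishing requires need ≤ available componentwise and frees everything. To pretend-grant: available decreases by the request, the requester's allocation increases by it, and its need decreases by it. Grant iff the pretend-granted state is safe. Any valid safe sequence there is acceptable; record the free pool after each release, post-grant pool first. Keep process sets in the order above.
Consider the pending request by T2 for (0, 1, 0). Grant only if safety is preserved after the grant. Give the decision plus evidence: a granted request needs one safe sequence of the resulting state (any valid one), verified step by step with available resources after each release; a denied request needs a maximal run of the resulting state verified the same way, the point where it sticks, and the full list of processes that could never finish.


DENY: after the grant no complete ordering would exist.
Key observation: after T4, T3 the pool peaks at (4, 3, 2), and each blocked process is short somewhere: T2 on res4; T1 on res1; T6 on res4, res1, res2.
On the post-grant state, T4, T3 is a maximal run — nothing extends it. Step-by-step check:
  pool = (1, 1, 1)
  T4 needs (0, 1, 1) <= (1, 1, 1) -> finishes; pool += (2, 0, 1) = (3, 1, 2)
  T3 needs (2, 0, 2) <= (3, 1, 2) -> finishes; pool += (1, 2, 0) = (4, 3, 2)
  blocked: T2 wants (7, 3, 2), pool (4, 3, 2) — not enough res4
  blocked: T1 wants (3, 4, 1), pool (4, 3, 2) — not enough res1
  blocked: T6 wants (8, 5, 5), pool (4, 3, 2) — not enough res4, res1 and res2
Post-grant, the permanently blocked set is T2, T1 and T6.


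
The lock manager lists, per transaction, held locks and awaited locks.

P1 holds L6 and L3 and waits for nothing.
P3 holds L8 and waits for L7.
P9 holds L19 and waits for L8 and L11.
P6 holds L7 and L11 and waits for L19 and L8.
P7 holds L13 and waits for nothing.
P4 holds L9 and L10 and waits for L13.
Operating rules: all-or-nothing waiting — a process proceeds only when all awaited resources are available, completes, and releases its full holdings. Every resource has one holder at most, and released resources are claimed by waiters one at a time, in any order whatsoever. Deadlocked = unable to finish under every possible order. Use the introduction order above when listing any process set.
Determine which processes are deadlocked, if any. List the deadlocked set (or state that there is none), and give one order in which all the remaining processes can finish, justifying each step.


Deadlocked: P3, P9 and P6.
Key observation: the knot is the closed ring of waits P3 -> P6 -> P3; P9 is caught in further circular waits.
One completion order for the rest: P7, P1, P4.
Verifying each step:
  P7 waits on nothing -> runs at once and releases L13
  P1 waits on nothing -> runs at once and releases L6 and L3
  P4 waits on L13 — all released -> runs and releases L9 and L10


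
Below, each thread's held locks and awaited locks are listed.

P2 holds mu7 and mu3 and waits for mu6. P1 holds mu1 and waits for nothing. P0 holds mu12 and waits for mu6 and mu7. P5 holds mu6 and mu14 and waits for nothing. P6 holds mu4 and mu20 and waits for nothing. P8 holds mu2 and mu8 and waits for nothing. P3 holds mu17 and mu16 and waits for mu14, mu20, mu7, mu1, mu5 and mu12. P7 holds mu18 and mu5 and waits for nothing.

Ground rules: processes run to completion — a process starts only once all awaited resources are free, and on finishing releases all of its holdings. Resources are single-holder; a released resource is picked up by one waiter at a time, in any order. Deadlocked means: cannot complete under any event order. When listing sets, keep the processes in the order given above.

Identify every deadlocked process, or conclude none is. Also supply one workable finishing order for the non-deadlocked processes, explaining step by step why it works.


The deadlocked set is empty.
Key observation: although several processes wait, no cycle exists — each chain bottoms out at a free runner.
The rest can finish in the order P5, P2, P1, P8, P0, P7, P6, P3.
Verifying each step:
  P5: no waits; runs immediately, freeing mu6 and mu14
  P2 waits on mu6 — all released -> runs and releases mu7 and mu3
  P1: no waits; runs immediately, freeing mu1
  P8: no waits; runs immediately, freeing mu2 and mu8
  P0 waits on mu6 and mu7 — all released -> runs and releases mu12
  P7: no waits; runs immediately, freeing mu18 and mu5
  P6: no waits; runs immediately, freeing mu4 and mu20
  P3 waits on mu14, mu20, mu7, mu1, mu5 and mu12 — all released -> runs and releases mu17 and mu16


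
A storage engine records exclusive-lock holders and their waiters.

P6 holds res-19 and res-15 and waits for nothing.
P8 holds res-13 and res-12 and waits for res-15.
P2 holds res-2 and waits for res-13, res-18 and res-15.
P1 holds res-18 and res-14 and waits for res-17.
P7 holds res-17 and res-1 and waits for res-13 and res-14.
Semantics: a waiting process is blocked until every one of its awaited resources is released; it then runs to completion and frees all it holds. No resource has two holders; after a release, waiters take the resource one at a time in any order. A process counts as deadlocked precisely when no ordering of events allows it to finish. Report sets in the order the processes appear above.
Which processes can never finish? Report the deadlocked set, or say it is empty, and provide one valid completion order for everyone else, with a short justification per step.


The deadlocked set is P2, P1 and P7.
Key observation: the knot is the closed ring of waits P1 -> P7 -> P1; P2 waits into the deadlock from upstream.
One completion order for the rest: P6, P8.
Check, step by step:
  run P6 (it waits on nothing); releases res-19 and res-15
  P8 waits on res-15 — all released -> runs and releases res-13 and res-12


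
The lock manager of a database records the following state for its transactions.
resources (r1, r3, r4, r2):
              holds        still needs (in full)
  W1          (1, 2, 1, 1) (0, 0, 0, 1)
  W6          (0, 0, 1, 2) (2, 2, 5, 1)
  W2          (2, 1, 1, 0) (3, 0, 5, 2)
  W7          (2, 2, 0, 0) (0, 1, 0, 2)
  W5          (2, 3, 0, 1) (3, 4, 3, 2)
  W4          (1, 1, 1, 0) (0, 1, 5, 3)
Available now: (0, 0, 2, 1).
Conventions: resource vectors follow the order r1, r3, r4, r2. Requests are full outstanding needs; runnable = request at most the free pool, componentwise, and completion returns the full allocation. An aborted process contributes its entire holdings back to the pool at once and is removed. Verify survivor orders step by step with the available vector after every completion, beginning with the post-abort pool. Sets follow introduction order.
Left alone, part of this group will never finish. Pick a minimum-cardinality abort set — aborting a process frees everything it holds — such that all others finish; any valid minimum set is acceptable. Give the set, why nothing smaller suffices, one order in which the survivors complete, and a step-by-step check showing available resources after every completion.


Abort W6 and W4.
Key observation: the deadlocked W2 becomes finishable only because W6 and W4 released (1, 1, 2, 2); it completes at step 4 below.
Why nothing smaller works — every single abort fails: W1 alone leaves W6 blocked (short on r4); W6 alone leaves W2 blocked (short on r4); W2 alone leaves W6 blocked (short on r4); W7 alone leaves W6 blocked (short on r4); W5 alone leaves W6 blocked (short on r4); W4 alone leaves W6 blocked (short on r4).
Survivors finish in the order: W7, W1, W5, W2. Walking it through (pool after the aborts first):
  pool = (1, 1, 4, 3)
  run W7 (needs (0, 1, 0, 2), free (1, 1, 4, 3)); after release of (2, 2, 0, 0) the pool is (3, 3, 4, 3)
  run W1 (needs (0, 0, 0, 1), free (3, 3, 4, 3)); after release of (1, 2, 1, 1) the pool is (4, 5, 5, 4)
  run W5 (needs (3, 4, 3, 2), free (4, 5, 5, 4)); after release of (2, 3, 0, 1) the pool is (6, 8, 5, 5)
  run W2 (needs (3, 0, 5, 2), free (6, 8, 5, 5)); after release of (2, 1, 1, 0) the pool is (8, 9, 6, 5)


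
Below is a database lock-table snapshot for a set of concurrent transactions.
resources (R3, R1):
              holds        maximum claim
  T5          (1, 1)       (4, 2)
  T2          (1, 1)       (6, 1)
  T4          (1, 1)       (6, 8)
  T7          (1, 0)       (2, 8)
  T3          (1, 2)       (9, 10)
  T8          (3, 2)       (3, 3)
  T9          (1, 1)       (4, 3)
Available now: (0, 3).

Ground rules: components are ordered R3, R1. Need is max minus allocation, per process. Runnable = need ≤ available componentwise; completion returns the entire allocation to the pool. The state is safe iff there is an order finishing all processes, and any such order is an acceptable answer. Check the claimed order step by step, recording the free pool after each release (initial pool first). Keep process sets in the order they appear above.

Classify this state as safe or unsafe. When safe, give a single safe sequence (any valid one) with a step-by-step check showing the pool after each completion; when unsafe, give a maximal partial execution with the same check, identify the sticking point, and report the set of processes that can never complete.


SAFE. One safe sequence: T8, T5, T9, T2, T7, T4, T3.
Key observation: the order's first zero-slack moment is T5 ((3, 1) needed, (3, 5) free — a requested resource with nothing to spare).
Walking it through:
  pool = (0, 3)
  run T8 (needs (0, 1), free (0, 3)); after release of (3, 2) the pool is (3, 5)
  run T5 (needs (3, 1), free (3, 5)); after release of (1, 1) the pool is (4, 6)
  run T9 (needs (3, 2), free (4, 6)); after release of (1, 1) the pool is (5, 7)
  run T2 (needs (5, 0), free (5, 7)); after release of (1, 1) the pool is (6, 8)
  run T7 (needs (1, 8), free (6, 8)); after release of (1, 0) the pool is (7, 8)
  run T4 (needs (5, 7), free (7, 8)); after release of (1, 1) the pool is (8, 9)
  run T3 (needs (8, 8), free (8, 9)); after release of (1, 2) the pool is (9, 11)
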